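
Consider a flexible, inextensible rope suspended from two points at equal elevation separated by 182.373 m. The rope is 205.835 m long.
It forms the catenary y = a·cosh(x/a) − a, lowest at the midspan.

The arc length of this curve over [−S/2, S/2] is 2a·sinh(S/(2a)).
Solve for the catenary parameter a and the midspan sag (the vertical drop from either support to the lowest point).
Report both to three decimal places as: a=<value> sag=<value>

seed: a₀ = √(S³/(24(L−S))) = √(182.373³/(24·23.462)) = 103.789323
iter 1: u=0.878573  f(a)=+9.223e-01  f'(a)=-4.880e-01  a ← 103.789323 − (+9.223e-01/-4.880e-01) = 105.679405
iter 2: u=0.862860  f(a)=+2.580e-02  f'(a)=-4.610e-01  a ← 105.679405 − (+2.580e-02/-4.610e-01) = 105.735362
iter 3: u=0.862403  f(a)=+2.147e-05  f'(a)=-4.603e-01  a ← 105.735362 − (+2.147e-05/-4.603e-01) = 105.735409
iter 4: u=0.862403  f(a)=+1.489e-11  f'(a)=-4.603e-01  a ← 105.735409 − (+1.489e-11/-4.603e-01) = 105.735409
converged: |Δa| < 1e-12 after 4 iterations
sag = a·(cosh(S/(2a)) − 1) = 105.735409·(cosh(0.862403) − 1) = 41.817932
T_max/T_min = cosh(S/(2a)) = 1.395496

a=105.735 sag=41.818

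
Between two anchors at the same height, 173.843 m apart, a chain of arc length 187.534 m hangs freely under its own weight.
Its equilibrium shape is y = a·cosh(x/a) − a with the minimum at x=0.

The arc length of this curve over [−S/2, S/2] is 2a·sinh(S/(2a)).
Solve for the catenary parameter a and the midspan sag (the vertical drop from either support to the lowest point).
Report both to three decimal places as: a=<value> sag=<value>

seed: a₀ = √(S³/(24(L−S))) = √(173.843³/(24·13.691)) = 126.448187
iter 1: u=0.687408  f(a)=+3.271e-01  f'(a)=-2.270e-01  a ← 126.448187 − (+3.271e-01/-2.270e-01) = 127.889596
iter 2: u=0.679660  f(a)=+5.678e-03  f'(a)=-2.191e-01  a ← 127.889596 − (+5.678e-03/-2.191e-01) = 127.915506
iter 3: u=0.679523  f(a)=+1.777e-06  f'(a)=-2.190e-01  a ← 127.915506 − (+1.777e-06/-2.190e-01) = 127.915514
iter 4: u=0.679523  f(a)=+2.274e-13  f'(a)=-2.190e-01  a ← 127.915514 − (+2.274e-13/-2.190e-01) = 127.915514
converged: |Δa| < 1e-12 after 4 iterations
sag = a·(cosh(S/(2a)) − 1) = 127.915514·(cosh(0.679523) − 1) = 30.686595
T_max/T_min = cosh(S/(2a)) = 1.239897

a=127.916 sag=30.687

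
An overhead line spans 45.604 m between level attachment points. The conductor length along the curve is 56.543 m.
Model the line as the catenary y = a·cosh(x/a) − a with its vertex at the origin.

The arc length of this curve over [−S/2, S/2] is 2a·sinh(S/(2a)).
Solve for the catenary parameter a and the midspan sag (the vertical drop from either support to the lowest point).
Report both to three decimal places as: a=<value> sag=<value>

seed: a₀ = √(S³/(24(L−S))) = √(45.604³/(24·10.939)) = 19.006842
iter 1: u=1.199673  f(a)=+8.147e-01  f'(a)=-1.325e+00  a ← 19.006842 − (+8.147e-01/-1.325e+00) = 19.621493
iter 2: u=1.162093  f(a)=+4.119e-02  f'(a)=-1.195e+00  a ← 19.621493 − (+4.119e-02/-1.195e+00) = 19.655975
iter 3: u=1.160054  f(a)=+1.177e-04  f'(a)=-1.188e+00  a ← 19.655975 − (+1.177e-04/-1.188e+00) = 19.656074
iter 4: u=1.160049  f(a)=+9.669e-10  f'(a)=-1.188e+00  a ← 19.656074 − (+9.669e-10/-1.188e+00) = 19.656074
iter 5: u=1.160049  f(a)=+0.000e+00  f'(a)=-1.188e+00  a ← 19.656074 − (+0.000e+00/-1.188e+00) = 19.656074
converged: |Δa| < 1e-12 after 5 iterations
sag = a·(cosh(S/(2a)) − 1) = 19.656074·(cosh(1.160049) − 1) = 14.777035
T_max/T_min = cosh(S/(2a)) = 1.751780

a=19.656 sag=14.777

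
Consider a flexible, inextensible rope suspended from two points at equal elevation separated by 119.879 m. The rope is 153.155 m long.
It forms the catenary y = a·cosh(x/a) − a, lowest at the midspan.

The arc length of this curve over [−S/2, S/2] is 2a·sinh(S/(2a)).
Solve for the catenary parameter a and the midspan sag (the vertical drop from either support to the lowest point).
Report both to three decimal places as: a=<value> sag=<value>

seed: a₀ = √(S³/(24(L−S))) = √(119.879³/(24·33.276)) = 46.445484
iter 1: u=1.290535  f(a)=+2.883e+00  f'(a)=-1.686e+00  a ← 46.445484 − (+2.883e+00/-1.686e+00) = 48.155540
iter 2: u=1.244706  f(a)=+1.669e-01  f'(a)=-1.496e+00  a ← 48.155540 − (+1.669e-01/-1.496e+00) = 48.267095
iter 3: u=1.241829  f(a)=+6.352e-04  f'(a)=-1.485e+00  a ← 48.267095 − (+6.352e-04/-1.485e+00) = 48.267523
iter 4: u=1.241818  f(a)=+9.277e-09  f'(a)=-1.485e+00  a ← 48.267523 − (+9.277e-09/-1.485e+00) = 48.267523
iter 5: u=1.241818  f(a)=+0.000e+00  f'(a)=-1.485e+00  a ← 48.267523 − (+0.000e+00/-1.485e+00) = 48.267523
converged: |Δa| < 1e-12 after 5 iterations
sag = a·(cosh(S/(2a)) − 1) = 48.267523·(cosh(1.241818) − 1) = 42.252460
T_max/T_min = cosh(S/(2a)) = 1.875381

a=48.268 sag=42.252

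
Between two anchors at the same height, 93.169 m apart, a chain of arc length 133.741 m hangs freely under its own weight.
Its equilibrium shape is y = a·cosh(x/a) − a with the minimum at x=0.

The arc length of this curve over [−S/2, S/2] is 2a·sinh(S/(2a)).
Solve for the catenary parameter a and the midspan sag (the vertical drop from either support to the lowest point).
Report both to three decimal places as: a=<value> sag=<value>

a=30.541 sag=42.974

seed: a₀ = √(S³/(24(L−S))) = √(93.169³/(24·40.572)) = 28.819625
iter 1: u=1.616416  f(a)=+5.642e+00  f'(a)=-3.623e+00  a ← 28.819625 − (+5.642e+00/-3.623e+00) = 30.376852
iter 2: u=1.533553  f(a)=+4.896e-01  f'(a)=-3.019e+00  a ← 30.376852 − (+4.896e-01/-3.019e+00) = 30.538997
iter 3: u=1.525410  f(a)=+4.460e-03  f'(a)=-2.965e+00  a ← 30.538997 − (+4.460e-03/-2.965e+00) = 30.540501
iter 4: u=1.525335  f(a)=+3.776e-07  f'(a)=-2.964e+00  a ← 30.540501 − (+3.776e-07/-2.964e+00) = 30.540502
iter 5: u=1.525335  f(a)=+2.842e-14  f'(a)=-2.964e+00  a ← 30.540502 − (+2.842e-14/-2.964e+00) = 30.540502
converged: |Δa| < 1e-12 after 5 iterations
sag = a·(cosh(S/(2a)) − 1) = 30.540502·(cosh(1.525335) − 1) = 42.974028
T_max/T_min = cosh(S/(2a)) = 2.407116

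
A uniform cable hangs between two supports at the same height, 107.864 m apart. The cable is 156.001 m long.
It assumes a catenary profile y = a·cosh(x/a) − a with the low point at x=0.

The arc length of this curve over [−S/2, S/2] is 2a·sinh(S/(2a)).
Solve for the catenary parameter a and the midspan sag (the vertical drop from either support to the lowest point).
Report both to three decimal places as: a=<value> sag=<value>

seed: a₀ = √(S³/(24(L−S))) = √(107.864³/(24·48.137)) = 32.958668
iter 1: u=1.636353  f(a)=+6.871e+00  f'(a)=-3.782e+00  a ← 32.958668 − (+6.871e+00/-3.782e+00) = 34.775575
iter 2: u=1.550859  f(a)=+6.091e-01  f'(a)=-3.139e+00  a ← 34.775575 − (+6.091e-01/-3.139e+00) = 34.969651
iter 3: u=1.542252  f(a)=+5.815e-03  f'(a)=-3.079e+00  a ← 34.969651 − (+5.815e-03/-3.079e+00) = 34.971539
iter 4: u=1.542168  f(a)=+5.412e-07  f'(a)=-3.078e+00  a ← 34.971539 − (+5.412e-07/-3.078e+00) = 34.971540
iter 5: u=1.542168  f(a)=+2.842e-14  f'(a)=-3.078e+00  a ← 34.971540 − (+2.842e-14/-3.078e+00) = 34.971540
converged: |Δa| < 1e-12 after 5 iterations
sag = a·(cosh(S/(2a)) − 1) = 34.971540·(cosh(1.542168) − 1) = 50.509959
T_max/T_min = cosh(S/(2a)) = 2.444316

a=34.972 sag=50.510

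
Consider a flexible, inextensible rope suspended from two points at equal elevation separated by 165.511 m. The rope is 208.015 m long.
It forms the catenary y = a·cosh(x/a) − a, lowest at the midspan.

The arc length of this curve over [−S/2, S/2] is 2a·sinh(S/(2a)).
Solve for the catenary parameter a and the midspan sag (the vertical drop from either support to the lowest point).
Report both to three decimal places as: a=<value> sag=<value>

seed: a₀ = √(S³/(24(L−S))) = √(165.511³/(24·42.504)) = 66.668360
iter 1: u=1.241301  f(a)=+3.397e+00  f'(a)=-1.483e+00  a ← 66.668360 − (+3.397e+00/-1.483e+00) = 68.959685
iter 2: u=1.200056  f(a)=+1.830e-01  f'(a)=-1.327e+00  a ← 68.959685 − (+1.830e-01/-1.327e+00) = 69.097607
iter 3: u=1.197661  f(a)=+5.979e-04  f'(a)=-1.318e+00  a ← 69.097607 − (+5.979e-04/-1.318e+00) = 69.098061
iter 4: u=1.197653  f(a)=+6.429e-09  f'(a)=-1.318e+00  a ← 69.098061 − (+6.429e-09/-1.318e+00) = 69.098061
iter 5: u=1.197653  f(a)=+2.842e-14  f'(a)=-1.318e+00  a ← 69.098061 − (+2.842e-14/-1.318e+00) = 69.098061
converged: |Δa| < 1e-12 after 5 iterations
sag = a·(cosh(S/(2a)) − 1) = 69.098061·(cosh(1.197653) − 1) = 55.770278
T_max/T_min = cosh(S/(2a)) = 1.807118

a=69.098 sag=55.770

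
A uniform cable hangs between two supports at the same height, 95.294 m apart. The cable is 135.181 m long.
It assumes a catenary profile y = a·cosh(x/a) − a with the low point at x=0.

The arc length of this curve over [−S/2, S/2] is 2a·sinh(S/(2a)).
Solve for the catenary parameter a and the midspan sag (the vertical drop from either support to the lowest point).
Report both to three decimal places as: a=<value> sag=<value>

a=31.797 sag=42.899

seed: a₀ = √(S³/(24(L−S))) = √(95.294³/(24·39.887)) = 30.066095
iter 1: u=1.584742  f(a)=+5.319e+00  f'(a)=-3.382e+00  a ← 30.066095 − (+5.319e+00/-3.382e+00) = 31.638653
iter 2: u=1.505974  f(a)=+4.458e-01  f'(a)=-2.837e+00  a ← 31.638653 − (+4.458e-01/-2.837e+00) = 31.795783
iter 3: u=1.498532  f(a)=+3.764e-03  f'(a)=-2.789e+00  a ← 31.795783 − (+3.764e-03/-2.789e+00) = 31.797133
iter 4: u=1.498468  f(a)=+2.734e-07  f'(a)=-2.789e+00  a ← 31.797133 − (+2.734e-07/-2.789e+00) = 31.797133
iter 5: u=1.498468  f(a)=-2.842e-14  f'(a)=-2.789e+00  a ← 31.797133 − (-2.842e-14/-2.789e+00) = 31.797133
converged: |Δa| < 1e-12 after 5 iterations
sag = a·(cosh(S/(2a)) − 1) = 31.797133·(cosh(1.498468) − 1) = 42.899141
T_max/T_min = cosh(S/(2a)) = 2.349151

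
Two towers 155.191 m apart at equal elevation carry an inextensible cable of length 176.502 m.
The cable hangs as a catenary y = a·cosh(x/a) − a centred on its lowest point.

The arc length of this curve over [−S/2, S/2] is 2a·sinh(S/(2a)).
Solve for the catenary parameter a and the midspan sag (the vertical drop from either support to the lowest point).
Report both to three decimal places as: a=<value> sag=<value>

seed: a₀ = √(S³/(24(L−S))) = √(155.191³/(24·21.311)) = 85.485462
iter 1: u=0.907704  f(a)=+8.954e-01  f'(a)=-5.409e-01  a ← 85.485462 − (+8.954e-01/-5.409e-01) = 87.140785
iter 2: u=0.890461  f(a)=+2.667e-02  f'(a)=-5.091e-01  a ← 87.140785 − (+2.667e-02/-5.091e-01) = 87.193167
iter 3: u=0.889926  f(a)=+2.527e-05  f'(a)=-5.081e-01  a ← 87.193167 − (+2.527e-05/-5.081e-01) = 87.193217
iter 4: u=0.889926  f(a)=+2.274e-11  f'(a)=-5.081e-01  a ← 87.193217 − (+2.274e-11/-5.081e-01) = 87.193217
converged: |Δa| < 1e-12 after 4 iterations
sag = a·(cosh(S/(2a)) − 1) = 87.193217·(cosh(0.889926) − 1) = 36.866833
T_max/T_min = cosh(S/(2a)) = 1.422818

a=87.193 sag=36.867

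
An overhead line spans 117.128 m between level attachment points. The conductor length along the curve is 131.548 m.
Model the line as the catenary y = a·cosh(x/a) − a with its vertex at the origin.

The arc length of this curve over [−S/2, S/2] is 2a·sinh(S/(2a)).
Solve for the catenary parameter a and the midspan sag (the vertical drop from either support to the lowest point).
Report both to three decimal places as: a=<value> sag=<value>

a=69.364 sag=26.227

seed: a₀ = √(S³/(24(L−S))) = √(117.128³/(24·14.420)) = 68.140112
iter 1: u=0.859464  f(a)=+5.421e-01  f'(a)=-4.553e-01  a ← 68.140112 − (+5.421e-01/-4.553e-01) = 69.330528
iter 2: u=0.844707  f(a)=+1.453e-02  f'(a)=-4.312e-01  a ← 69.330528 − (+1.453e-02/-4.312e-01) = 69.364225
iter 3: u=0.844297  f(a)=+1.108e-05  f'(a)=-4.306e-01  a ← 69.364225 − (+1.108e-05/-4.306e-01) = 69.364250
iter 4: u=0.844297  f(a)=+6.452e-12  f'(a)=-4.306e-01  a ← 69.364250 − (+6.452e-12/-4.306e-01) = 69.364250
converged: |Δa| < 1e-12 after 4 iterations
sag = a·(cosh(S/(2a)) − 1) = 69.364250·(cosh(0.844297) − 1) = 26.226640
T_max/T_min = cosh(S/(2a)) = 1.378100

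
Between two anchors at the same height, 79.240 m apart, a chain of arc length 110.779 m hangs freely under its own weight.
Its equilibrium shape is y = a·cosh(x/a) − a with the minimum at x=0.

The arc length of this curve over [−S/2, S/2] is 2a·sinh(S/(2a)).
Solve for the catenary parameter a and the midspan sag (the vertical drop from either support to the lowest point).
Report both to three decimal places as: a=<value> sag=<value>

a=27.047 sag=34.593

seed: a₀ = √(S³/(24(L−S))) = √(79.240³/(24·31.539)) = 25.638176
iter 1: u=1.545352  f(a)=+3.987e+00  f'(a)=-3.100e+00  a ← 25.638176 − (+3.987e+00/-3.100e+00) = 26.924303
iter 2: u=1.471533  f(a)=+3.197e-01  f'(a)=-2.621e+00  a ← 26.924303 − (+3.197e-01/-2.621e+00) = 27.046253
iter 3: u=1.464898  f(a)=+2.451e-03  f'(a)=-2.581e+00  a ← 27.046253 − (+2.451e-03/-2.581e+00) = 27.047203
iter 4: u=1.464846  f(a)=+1.464e-07  f'(a)=-2.581e+00  a ← 27.047203 − (+1.464e-07/-2.581e+00) = 27.047203
iter 5: u=1.464846  f(a)=+1.421e-14  f'(a)=-2.581e+00  a ← 27.047203 − (+1.421e-14/-2.581e+00) = 27.047203
converged: |Δa| < 1e-12 after 5 iterations
sag = a·(cosh(S/(2a)) − 1) = 27.047203·(cosh(1.464846) − 1) = 34.593270
T_max/T_min = cosh(S/(2a)) = 2.278996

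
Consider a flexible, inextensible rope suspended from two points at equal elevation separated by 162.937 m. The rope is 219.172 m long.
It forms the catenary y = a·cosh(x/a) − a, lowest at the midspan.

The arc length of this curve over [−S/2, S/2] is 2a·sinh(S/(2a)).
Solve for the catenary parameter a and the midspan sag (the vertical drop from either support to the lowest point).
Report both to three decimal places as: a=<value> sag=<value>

a=59.339 sag=65.281

seed: a₀ = √(S³/(24(L−S))) = √(162.937³/(24·56.235)) = 56.613578
iter 1: u=1.439028  f(a)=+6.118e+00  f'(a)=-2.430e+00  a ← 56.613578 − (+6.118e+00/-2.430e+00) = 59.131678
iter 2: u=1.377747  f(a)=+4.319e-01  f'(a)=-2.098e+00  a ← 59.131678 − (+4.319e-01/-2.098e+00) = 59.337557
iter 3: u=1.372967  f(a)=+2.513e-03  f'(a)=-2.073e+00  a ← 59.337557 − (+2.513e-03/-2.073e+00) = 59.338769
iter 4: u=1.372939  f(a)=+8.621e-08  f'(a)=-2.073e+00  a ← 59.338769 − (+8.621e-08/-2.073e+00) = 59.338769
iter 5: u=1.372939  f(a)=+0.000e+00  f'(a)=-2.073e+00  a ← 59.338769 − (+0.000e+00/-2.073e+00) = 59.338769
converged: |Δa| < 1e-12 after 5 iterations
sag = a·(cosh(S/(2a)) − 1) = 59.338769·(cosh(1.372939) − 1) = 65.281377
T_max/T_min = cosh(S/(2a)) = 2.100147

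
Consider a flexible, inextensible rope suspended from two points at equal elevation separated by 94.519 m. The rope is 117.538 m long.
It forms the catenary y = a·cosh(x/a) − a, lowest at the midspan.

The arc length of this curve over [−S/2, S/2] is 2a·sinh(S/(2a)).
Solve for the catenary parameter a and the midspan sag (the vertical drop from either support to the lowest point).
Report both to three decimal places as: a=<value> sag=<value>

a=40.451 sag=30.894

seed: a₀ = √(S³/(24(L−S))) = √(94.519³/(24·23.019)) = 39.095775
iter 1: u=1.208813  f(a)=+1.742e+00  f'(a)=-1.359e+00  a ← 39.095775 − (+1.742e+00/-1.359e+00) = 40.377371
iter 2: u=1.170445  f(a)=+8.930e-02  f'(a)=-1.223e+00  a ← 40.377371 − (+8.930e-02/-1.223e+00) = 40.450403
iter 3: u=1.168332  f(a)=+2.629e-04  f'(a)=-1.216e+00  a ← 40.450403 − (+2.629e-04/-1.216e+00) = 40.450619
iter 4: u=1.168326  f(a)=+2.293e-09  f'(a)=-1.216e+00  a ← 40.450619 − (+2.293e-09/-1.216e+00) = 40.450619
iter 5: u=1.168326  f(a)=+1.421e-14  f'(a)=-1.216e+00  a ← 40.450619 − (+1.421e-14/-1.216e+00) = 40.450619
converged: |Δa| < 1e-12 after 5 iterations
sag = a·(cosh(S/(2a)) − 1) = 40.450619·(cosh(1.168326) − 1) = 30.893953
T_max/T_min = cosh(S/(2a)) = 1.763745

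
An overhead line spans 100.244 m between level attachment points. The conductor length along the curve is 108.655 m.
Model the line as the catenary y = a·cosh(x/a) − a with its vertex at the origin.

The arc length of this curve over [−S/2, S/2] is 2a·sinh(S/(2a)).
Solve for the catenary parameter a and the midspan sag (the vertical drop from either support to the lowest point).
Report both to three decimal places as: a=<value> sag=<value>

seed: a₀ = √(S³/(24(L−S))) = √(100.244³/(24·8.411)) = 70.641212
iter 1: u=0.709529  f(a)=+2.143e-01  f'(a)=-2.503e-01  a ← 70.641212 − (+2.143e-01/-2.503e-01) = 71.497147
iter 2: u=0.701035  f(a)=+3.957e-03  f'(a)=-2.412e-01  a ← 71.497147 − (+3.957e-03/-2.412e-01) = 71.513553
iter 3: u=0.700874  f(a)=+1.405e-06  f'(a)=-2.410e-01  a ← 71.513553 − (+1.405e-06/-2.410e-01) = 71.513559
iter 4: u=0.700874  f(a)=+1.847e-13  f'(a)=-2.410e-01  a ← 71.513559 − (+1.847e-13/-2.410e-01) = 71.513559
converged: |Δa| < 1e-12 after 4 iterations
sag = a·(cosh(S/(2a)) − 1) = 71.513559·(cosh(0.700874) − 1) = 18.295496
T_max/T_min = cosh(S/(2a)) = 1.255833

a=71.514 sag=18.295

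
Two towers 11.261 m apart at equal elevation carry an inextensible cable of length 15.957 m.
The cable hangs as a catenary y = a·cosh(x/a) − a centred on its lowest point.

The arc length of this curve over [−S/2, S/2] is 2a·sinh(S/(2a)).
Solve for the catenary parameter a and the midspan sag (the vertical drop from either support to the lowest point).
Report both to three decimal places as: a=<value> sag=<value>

seed: a₀ = √(S³/(24(L−S))) = √(11.261³/(24·4.696)) = 3.559556
iter 1: u=1.581799  f(a)=+6.237e-01  f'(a)=-3.361e+00  a ← 3.559556 − (+6.237e-01/-3.361e+00) = 3.745162
iter 2: u=1.503406  f(a)=+5.211e-02  f'(a)=-2.820e+00  a ← 3.745162 − (+5.211e-02/-2.820e+00) = 3.763636
iter 3: u=1.496027  f(a)=+4.369e-04  f'(a)=-2.773e+00  a ← 3.763636 − (+4.369e-04/-2.773e+00) = 3.763793
iter 4: u=1.495964  f(a)=+3.128e-08  f'(a)=-2.773e+00  a ← 3.763793 − (+3.128e-08/-2.773e+00) = 3.763793
iter 5: u=1.495964  f(a)=-3.553e-15  f'(a)=-2.773e+00  a ← 3.763793 − (-3.553e-15/-2.773e+00) = 3.763793
converged: |Δa| < 1e-12 after 5 iterations
sag = a·(cosh(S/(2a)) − 1) = 3.763793·(cosh(1.495964) − 1) = 5.057919
T_max/T_min = cosh(S/(2a)) = 2.343835

a=3.764 sag=5.058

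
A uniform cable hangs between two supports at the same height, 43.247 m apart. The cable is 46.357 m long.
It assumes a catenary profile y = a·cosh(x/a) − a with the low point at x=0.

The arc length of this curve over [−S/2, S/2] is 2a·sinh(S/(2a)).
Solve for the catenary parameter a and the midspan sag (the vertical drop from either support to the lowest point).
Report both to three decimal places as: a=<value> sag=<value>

seed: a₀ = √(S³/(24(L−S))) = √(43.247³/(24·3.110)) = 32.919116
iter 1: u=0.656868  f(a)=+6.779e-02  f'(a)=-1.972e-01  a ← 32.919116 − (+6.779e-02/-1.972e-01) = 33.262820
iter 2: u=0.650080  f(a)=+1.076e-03  f'(a)=-1.910e-01  a ← 33.262820 − (+1.076e-03/-1.910e-01) = 33.268455
iter 3: u=0.649970  f(a)=+2.810e-07  f'(a)=-1.909e-01  a ← 33.268455 − (+2.810e-07/-1.909e-01) = 33.268456
iter 4: u=0.649970  f(a)=+2.132e-14  f'(a)=-1.909e-01  a ← 33.268456 − (+2.132e-14/-1.909e-01) = 33.268456
converged: |Δa| < 1e-12 after 4 iterations
sag = a·(cosh(S/(2a)) − 1) = 33.268456·(cosh(0.649970) − 1) = 7.278221
T_max/T_min = cosh(S/(2a)) = 1.218772

a=33.268 sag=7.278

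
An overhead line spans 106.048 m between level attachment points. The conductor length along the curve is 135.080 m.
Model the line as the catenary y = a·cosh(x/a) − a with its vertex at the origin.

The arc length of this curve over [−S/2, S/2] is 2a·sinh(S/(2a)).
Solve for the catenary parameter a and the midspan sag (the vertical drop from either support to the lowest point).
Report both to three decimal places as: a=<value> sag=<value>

seed: a₀ = √(S³/(24(L−S))) = √(106.048³/(24·29.032)) = 41.372296
iter 1: u=1.281631  f(a)=+2.480e+00  f'(a)=-1.648e+00  a ← 41.372296 − (+2.480e+00/-1.648e+00) = 42.877085
iter 2: u=1.236651  f(a)=+1.417e-01  f'(a)=-1.464e+00  a ← 42.877085 − (+1.417e-01/-1.464e+00) = 42.973853
iter 3: u=1.233867  f(a)=+5.249e-04  f'(a)=-1.454e+00  a ← 42.973853 − (+5.249e-04/-1.454e+00) = 42.974214
iter 4: u=1.233856  f(a)=+7.260e-09  f'(a)=-1.454e+00  a ← 42.974214 − (+7.260e-09/-1.454e+00) = 42.974214
iter 5: u=1.233856  f(a)=+0.000e+00  f'(a)=-1.454e+00  a ← 42.974214 − (+0.000e+00/-1.454e+00) = 42.974214
converged: |Δa| < 1e-12 after 5 iterations
sag = a·(cosh(S/(2a)) − 1) = 42.974214·(cosh(1.233856) − 1) = 37.078485
T_max/T_min = cosh(S/(2a)) = 1.862808

a=42.974 sag=37.078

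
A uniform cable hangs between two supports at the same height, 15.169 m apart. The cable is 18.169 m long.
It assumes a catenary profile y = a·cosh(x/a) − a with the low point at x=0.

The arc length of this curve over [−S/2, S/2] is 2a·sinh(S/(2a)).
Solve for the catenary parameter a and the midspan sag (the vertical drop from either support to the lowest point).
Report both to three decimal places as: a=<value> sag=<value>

a=7.160 sag=4.407

seed: a₀ = √(S³/(24(L−S))) = √(15.169³/(24·3.000)) = 6.962564
iter 1: u=1.089326  f(a)=+1.831e-01  f'(a)=-9.684e-01  a ← 6.962564 − (+1.831e-01/-9.684e-01) = 7.151638
iter 2: u=1.060526  f(a)=+7.724e-03  f'(a)=-8.883e-01  a ← 7.151638 − (+7.724e-03/-8.883e-01) = 7.160333
iter 3: u=1.059238  f(a)=+1.508e-05  f'(a)=-8.848e-01  a ← 7.160333 − (+1.508e-05/-8.848e-01) = 7.160350
iter 4: u=1.059236  f(a)=+5.777e-11  f'(a)=-8.848e-01  a ← 7.160350 − (+5.777e-11/-8.848e-01) = 7.160350
iter 5: u=1.059236  f(a)=+0.000e+00  f'(a)=-8.848e-01  a ← 7.160350 − (+0.000e+00/-8.848e-01) = 7.160350
converged: |Δa| < 1e-12 after 5 iterations
sag = a·(cosh(S/(2a)) − 1) = 7.160350·(cosh(1.059236) − 1) = 4.406791
T_max/T_min = cosh(S/(2a)) = 1.615444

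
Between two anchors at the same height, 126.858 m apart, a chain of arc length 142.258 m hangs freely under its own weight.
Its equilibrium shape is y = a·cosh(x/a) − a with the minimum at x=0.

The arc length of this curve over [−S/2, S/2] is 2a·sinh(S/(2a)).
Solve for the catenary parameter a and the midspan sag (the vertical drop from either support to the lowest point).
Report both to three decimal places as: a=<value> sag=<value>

a=75.638 sag=28.191

seed: a₀ = √(S³/(24(L−S))) = √(126.858³/(24·15.400)) = 74.320874
iter 1: u=0.853448  f(a)=+5.707e-01  f'(a)=-4.454e-01  a ← 74.320874 − (+5.707e-01/-4.454e-01) = 75.602133
iter 2: u=0.838984  f(a)=+1.509e-02  f'(a)=-4.221e-01  a ← 75.602133 − (+1.509e-02/-4.221e-01) = 75.637885
iter 3: u=0.838588  f(a)=+1.119e-05  f'(a)=-4.215e-01  a ← 75.637885 − (+1.119e-05/-4.215e-01) = 75.637911
iter 4: u=0.838587  f(a)=+6.168e-12  f'(a)=-4.215e-01  a ← 75.637911 − (+6.168e-12/-4.215e-01) = 75.637911
converged: |Δa| < 1e-12 after 4 iterations
sag = a·(cosh(S/(2a)) − 1) = 75.637911·(cosh(0.838587) − 1) = 28.190930
T_max/T_min = cosh(S/(2a)) = 1.372709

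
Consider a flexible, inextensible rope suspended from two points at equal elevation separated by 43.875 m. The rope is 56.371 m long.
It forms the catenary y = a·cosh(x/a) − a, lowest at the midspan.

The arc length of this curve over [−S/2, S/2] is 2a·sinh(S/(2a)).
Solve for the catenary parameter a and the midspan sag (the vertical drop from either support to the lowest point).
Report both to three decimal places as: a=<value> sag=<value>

a=17.456 sag=15.697

seed: a₀ = √(S³/(24(L−S))) = √(43.875³/(24·12.496)) = 16.781646
iter 1: u=1.307232  f(a)=+1.112e+00  f'(a)=-1.760e+00  a ← 16.781646 − (+1.112e+00/-1.760e+00) = 17.413650
iter 2: u=1.259788  f(a)=+6.592e-02  f'(a)=-1.557e+00  a ← 17.413650 − (+6.592e-02/-1.557e+00) = 17.455990
iter 3: u=1.256732  f(a)=+2.638e-04  f'(a)=-1.544e+00  a ← 17.455990 − (+2.638e-04/-1.544e+00) = 17.456161
iter 4: u=1.256720  f(a)=+4.263e-09  f'(a)=-1.544e+00  a ← 17.456161 − (+4.263e-09/-1.544e+00) = 17.456161
iter 5: u=1.256720  f(a)=+7.105e-15  f'(a)=-1.544e+00  a ← 17.456161 − (+7.105e-15/-1.544e+00) = 17.456161
converged: |Δa| < 1e-12 after 5 iterations
sag = a·(cosh(S/(2a)) − 1) = 17.456161·(cosh(1.256720) − 1) = 15.697119
T_max/T_min = cosh(S/(2a)) = 1.899231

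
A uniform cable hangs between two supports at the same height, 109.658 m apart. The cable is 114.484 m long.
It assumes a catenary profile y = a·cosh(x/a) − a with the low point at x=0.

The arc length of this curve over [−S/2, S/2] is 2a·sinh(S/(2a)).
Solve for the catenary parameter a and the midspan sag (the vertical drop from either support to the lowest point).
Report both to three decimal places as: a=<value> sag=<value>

a=107.397 sag=14.303

seed: a₀ = √(S³/(24(L−S))) = √(109.658³/(24·4.826)) = 106.699209
iter 1: u=0.513865  f(a)=+6.412e-02  f'(a)=-9.287e-02  a ← 106.699209 − (+6.412e-02/-9.287e-02) = 107.389618
iter 2: u=0.510561  f(a)=+6.277e-04  f'(a)=-9.106e-02  a ← 107.389618 − (+6.277e-04/-9.106e-02) = 107.396511
iter 3: u=0.510529  f(a)=+6.147e-08  f'(a)=-9.104e-02  a ← 107.396511 − (+6.147e-08/-9.104e-02) = 107.396512
iter 4: u=0.510529  f(a)=+0.000e+00  f'(a)=-9.104e-02  a ← 107.396512 − (+0.000e+00/-9.104e-02) = 107.396512
converged: |Δa| < 1e-12 after 4 iterations
sag = a·(cosh(S/(2a)) − 1) = 107.396512·(cosh(0.510529) − 1) = 14.302532
T_max/T_min = cosh(S/(2a)) = 1.133175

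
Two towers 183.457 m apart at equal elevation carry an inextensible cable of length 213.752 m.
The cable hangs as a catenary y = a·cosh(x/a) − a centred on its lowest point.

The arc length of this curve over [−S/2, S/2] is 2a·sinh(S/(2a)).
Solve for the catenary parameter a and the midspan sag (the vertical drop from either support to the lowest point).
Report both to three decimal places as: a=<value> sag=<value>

seed: a₀ = √(S³/(24(L−S))) = √(183.457³/(24·30.295)) = 92.153181
iter 1: u=0.995392  f(a)=+1.537e+00  f'(a)=-7.250e-01  a ← 92.153181 − (+1.537e+00/-7.250e-01) = 94.272836
iter 2: u=0.973011  f(a)=+5.462e-02  f'(a)=-6.743e-01  a ← 94.272836 − (+5.462e-02/-6.743e-01) = 94.353840
iter 3: u=0.972176  f(a)=+7.463e-05  f'(a)=-6.724e-01  a ← 94.353840 − (+7.463e-05/-6.724e-01) = 94.353951
iter 4: u=0.972174  f(a)=+1.398e-10  f'(a)=-6.724e-01  a ← 94.353951 − (+1.398e-10/-6.724e-01) = 94.353951
iter 5: u=0.972174  f(a)=-5.684e-14  f'(a)=-6.724e-01  a ← 94.353951 − (-5.684e-14/-6.724e-01) = 94.353951
converged: |Δa| < 1e-12 after 5 iterations
sag = a·(cosh(S/(2a)) − 1) = 94.353951·(cosh(0.972174) − 1) = 48.212340
T_max/T_min = cosh(S/(2a)) = 1.510973

a=94.354 sag=48.212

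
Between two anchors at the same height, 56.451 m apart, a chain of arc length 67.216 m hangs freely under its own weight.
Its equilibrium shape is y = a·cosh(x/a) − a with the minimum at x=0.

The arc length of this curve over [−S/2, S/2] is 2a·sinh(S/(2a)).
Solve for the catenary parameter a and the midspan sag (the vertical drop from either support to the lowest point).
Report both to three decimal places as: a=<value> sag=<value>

seed: a₀ = √(S³/(24(L−S))) = √(56.451³/(24·10.765)) = 26.387292
iter 1: u=1.069663  f(a)=+6.329e-01  f'(a)=-9.132e-01  a ← 26.387292 − (+6.329e-01/-9.132e-01) = 27.080368
iter 2: u=1.042286  f(a)=+2.579e-02  f'(a)=-8.401e-01  a ← 27.080368 − (+2.579e-02/-8.401e-01) = 27.111069
iter 3: u=1.041106  f(a)=+4.687e-05  f'(a)=-8.371e-01  a ← 27.111069 − (+4.687e-05/-8.371e-01) = 27.111125
iter 4: u=1.041104  f(a)=+1.554e-10  f'(a)=-8.371e-01  a ← 27.111125 − (+1.554e-10/-8.371e-01) = 27.111125
iter 5: u=1.041104  f(a)=+0.000e+00  f'(a)=-8.371e-01  a ← 27.111125 − (+0.000e+00/-8.371e-01) = 27.111125
converged: |Δa| < 1e-12 after 5 iterations
sag = a·(cosh(S/(2a)) − 1) = 27.111125·(cosh(1.041104) − 1) = 16.068856
T_max/T_min = cosh(S/(2a)) = 1.592703

a=27.111 sag=16.069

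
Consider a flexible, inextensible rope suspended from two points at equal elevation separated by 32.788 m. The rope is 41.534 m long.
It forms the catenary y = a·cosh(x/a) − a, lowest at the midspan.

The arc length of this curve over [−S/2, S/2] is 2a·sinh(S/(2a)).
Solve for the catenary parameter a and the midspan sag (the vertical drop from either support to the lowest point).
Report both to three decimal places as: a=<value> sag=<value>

a=13.448 sag=11.293

seed: a₀ = √(S³/(24(L−S))) = √(32.788³/(24·8.746)) = 12.958718
iter 1: u=1.265094  f(a)=+7.272e-01  f'(a)=-1.579e+00  a ← 12.958718 − (+7.272e-01/-1.579e+00) = 13.419356
iter 2: u=1.221668  f(a)=+4.057e-02  f'(a)=-1.407e+00  a ← 13.419356 − (+4.057e-02/-1.407e+00) = 13.448193
iter 3: u=1.219049  f(a)=+1.428e-04  f'(a)=-1.397e+00  a ← 13.448193 − (+1.428e-04/-1.397e+00) = 13.448295
iter 4: u=1.219039  f(a)=+1.783e-09  f'(a)=-1.397e+00  a ← 13.448295 − (+1.783e-09/-1.397e+00) = 13.448295
iter 5: u=1.219039  f(a)=+0.000e+00  f'(a)=-1.397e+00  a ← 13.448295 − (+0.000e+00/-1.397e+00) = 13.448295
converged: |Δa| < 1e-12 after 5 iterations
sag = a·(cosh(S/(2a)) − 1) = 13.448295·(cosh(1.219039) − 1) = 11.292864
T_max/T_min = cosh(S/(2a)) = 1.839725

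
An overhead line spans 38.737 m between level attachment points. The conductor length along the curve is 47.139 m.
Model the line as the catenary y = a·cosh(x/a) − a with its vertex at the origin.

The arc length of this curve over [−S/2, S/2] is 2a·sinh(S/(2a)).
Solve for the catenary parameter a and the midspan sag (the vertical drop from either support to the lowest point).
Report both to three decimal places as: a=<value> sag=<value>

a=17.505 sag=11.854

seed: a₀ = √(S³/(24(L−S))) = √(38.737³/(24·8.402)) = 16.978214
iter 1: u=1.140785  f(a)=+5.640e-01  f'(a)=-1.125e+00  a ← 16.978214 − (+5.640e-01/-1.125e+00) = 17.479661
iter 2: u=1.108059  f(a)=+2.595e-02  f'(a)=-1.023e+00  a ← 17.479661 − (+2.595e-02/-1.023e+00) = 17.505019
iter 3: u=1.106454  f(a)=+6.081e-05  f'(a)=-1.019e+00  a ← 17.505019 − (+6.081e-05/-1.019e+00) = 17.505079
iter 4: u=1.106450  f(a)=+3.356e-10  f'(a)=-1.019e+00  a ← 17.505079 − (+3.356e-10/-1.019e+00) = 17.505079
iter 5: u=1.106450  f(a)=+7.105e-15  f'(a)=-1.019e+00  a ← 17.505079 − (+7.105e-15/-1.019e+00) = 17.505079
converged: |Δa| < 1e-12 after 5 iterations
sag = a·(cosh(S/(2a)) − 1) = 17.505079·(cosh(1.106450) − 1) = 11.853891
T_max/T_min = cosh(S/(2a)) = 1.677169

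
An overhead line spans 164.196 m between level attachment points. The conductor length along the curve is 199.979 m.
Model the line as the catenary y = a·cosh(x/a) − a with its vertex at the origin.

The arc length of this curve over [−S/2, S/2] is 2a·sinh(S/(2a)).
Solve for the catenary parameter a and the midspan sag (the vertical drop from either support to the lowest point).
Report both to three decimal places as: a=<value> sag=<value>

seed: a₀ = √(S³/(24(L−S))) = √(164.196³/(24·35.783)) = 71.795936
iter 1: u=1.143491  f(a)=+2.414e+00  f'(a)=-1.133e+00  a ← 71.795936 − (+2.414e+00/-1.133e+00) = 73.925522
iter 2: u=1.110550  f(a)=+1.116e-01  f'(a)=-1.031e+00  a ← 73.925522 − (+1.116e-01/-1.031e+00) = 74.033741
iter 3: u=1.108927  f(a)=+2.639e-04  f'(a)=-1.026e+00  a ← 74.033741 − (+2.639e-04/-1.026e+00) = 74.033999
iter 4: u=1.108923  f(a)=+1.484e-09  f'(a)=-1.026e+00  a ← 74.033999 − (+1.484e-09/-1.026e+00) = 74.033999
iter 5: u=1.108923  f(a)=-2.842e-14  f'(a)=-1.026e+00  a ← 74.033999 − (-2.842e-14/-1.026e+00) = 74.033999
converged: |Δa| < 1e-12 after 5 iterations
sag = a·(cosh(S/(2a)) − 1) = 74.033999·(cosh(1.108923) − 1) = 50.380362
T_max/T_min = cosh(S/(2a)) = 1.680503

a=74.034 sag=50.380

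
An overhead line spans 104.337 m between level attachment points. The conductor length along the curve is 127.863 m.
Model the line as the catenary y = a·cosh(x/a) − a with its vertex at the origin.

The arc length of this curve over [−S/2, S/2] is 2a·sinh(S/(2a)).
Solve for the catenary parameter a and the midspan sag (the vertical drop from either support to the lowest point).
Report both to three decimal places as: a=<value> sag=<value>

a=46.296 sag=32.638

seed: a₀ = √(S³/(24(L−S))) = √(104.337³/(24·23.526)) = 44.851591
iter 1: u=1.163136  f(a)=+1.644e+00  f'(a)=-1.198e+00  a ← 44.851591 − (+1.644e+00/-1.198e+00) = 46.223554
iter 2: u=1.128613  f(a)=+7.843e-02  f'(a)=-1.086e+00  a ← 46.223554 − (+7.843e-02/-1.086e+00) = 46.295763
iter 3: u=1.126853  f(a)=+1.984e-04  f'(a)=-1.081e+00  a ← 46.295763 − (+1.984e-04/-1.081e+00) = 46.295947
iter 4: u=1.126848  f(a)=+1.277e-09  f'(a)=-1.081e+00  a ← 46.295947 − (+1.277e-09/-1.081e+00) = 46.295947
iter 5: u=1.126848  f(a)=+5.684e-14  f'(a)=-1.081e+00  a ← 46.295947 − (+5.684e-14/-1.081e+00) = 46.295947
converged: |Δa| < 1e-12 after 5 iterations
sag = a·(cosh(S/(2a)) − 1) = 46.295947·(cosh(1.126848) − 1) = 32.637895
T_max/T_min = cosh(S/(2a)) = 1.704984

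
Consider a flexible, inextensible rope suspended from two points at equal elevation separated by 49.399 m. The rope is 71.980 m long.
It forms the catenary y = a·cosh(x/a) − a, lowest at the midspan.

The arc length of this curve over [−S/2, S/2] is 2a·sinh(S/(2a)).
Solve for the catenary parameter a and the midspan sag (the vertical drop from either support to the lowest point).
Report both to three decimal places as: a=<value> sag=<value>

a=15.845 sag=23.478

seed: a₀ = √(S³/(24(L−S))) = √(49.399³/(24·22.581)) = 14.914202
iter 1: u=1.656106  f(a)=+3.307e+00  f'(a)=-3.944e+00  a ← 14.914202 − (+3.307e+00/-3.944e+00) = 15.752573
iter 2: u=1.567966  f(a)=+2.993e-01  f'(a)=-3.260e+00  a ← 15.752573 − (+2.993e-01/-3.260e+00) = 15.844391
iter 3: u=1.558880  f(a)=+2.991e-03  f'(a)=-3.195e+00  a ← 15.844391 − (+2.991e-03/-3.195e+00) = 15.845328
iter 4: u=1.558788  f(a)=+3.054e-07  f'(a)=-3.194e+00  a ← 15.845328 − (+3.054e-07/-3.194e+00) = 15.845328
iter 5: u=1.558788  f(a)=+1.421e-14  f'(a)=-3.194e+00  a ← 15.845328 − (+1.421e-14/-3.194e+00) = 15.845328
converged: |Δa| < 1e-12 after 5 iterations
sag = a·(cosh(S/(2a)) − 1) = 15.845328·(cosh(1.558788) − 1) = 23.478387
T_max/T_min = cosh(S/(2a)) = 2.481723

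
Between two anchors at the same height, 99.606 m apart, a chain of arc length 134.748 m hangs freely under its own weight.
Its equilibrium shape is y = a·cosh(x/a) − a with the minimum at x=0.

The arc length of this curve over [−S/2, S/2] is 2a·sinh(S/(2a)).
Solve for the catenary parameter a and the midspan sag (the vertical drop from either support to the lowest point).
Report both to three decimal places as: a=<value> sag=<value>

a=35.912 sag=40.435

seed: a₀ = √(S³/(24(L−S))) = √(99.606³/(24·35.142)) = 34.230196
iter 1: u=1.454943  f(a)=+3.913e+00  f'(a)=-2.522e+00  a ← 34.230196 − (+3.913e+00/-2.522e+00) = 35.781530
iter 2: u=1.391863  f(a)=+2.817e-01  f'(a)=-2.171e+00  a ← 35.781530 − (+2.817e-01/-2.171e+00) = 35.911298
iter 3: u=1.386834  f(a)=+1.711e-03  f'(a)=-2.145e+00  a ← 35.911298 − (+1.711e-03/-2.145e+00) = 35.912095
iter 4: u=1.386803  f(a)=+6.395e-08  f'(a)=-2.144e+00  a ← 35.912095 − (+6.395e-08/-2.144e+00) = 35.912095
iter 5: u=1.386803  f(a)=-2.842e-14  f'(a)=-2.144e+00  a ← 35.912095 − (-2.842e-14/-2.144e+00) = 35.912095
converged: |Δa| < 1e-12 after 5 iterations
sag = a·(cosh(S/(2a)) − 1) = 35.912095·(cosh(1.386803) − 1) = 40.435363
T_max/T_min = cosh(S/(2a)) = 2.125954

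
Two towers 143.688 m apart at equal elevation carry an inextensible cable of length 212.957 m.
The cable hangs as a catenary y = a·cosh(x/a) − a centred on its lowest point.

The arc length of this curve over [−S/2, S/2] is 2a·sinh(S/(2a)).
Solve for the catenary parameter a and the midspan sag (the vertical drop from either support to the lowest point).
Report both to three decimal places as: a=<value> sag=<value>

seed: a₀ = √(S³/(24(L−S))) = √(143.688³/(24·69.269)) = 42.243089
iter 1: u=1.700728  f(a)=+1.074e+01  f'(a)=-4.332e+00  a ← 42.243089 − (+1.074e+01/-4.332e+00) = 44.721716
iter 2: u=1.606468  f(a)=+1.017e+00  f'(a)=-3.546e+00  a ← 44.721716 − (+1.017e+00/-3.546e+00) = 45.008641
iter 3: u=1.596227  f(a)=+1.125e-02  f'(a)=-3.468e+00  a ← 45.008641 − (+1.125e-02/-3.468e+00) = 45.011885
iter 4: u=1.596112  f(a)=+1.409e-06  f'(a)=-3.467e+00  a ← 45.011885 − (+1.409e-06/-3.467e+00) = 45.011886
iter 5: u=1.596112  f(a)=+8.527e-14  f'(a)=-3.467e+00  a ← 45.011886 − (+8.527e-14/-3.467e+00) = 45.011886
converged: |Δa| < 1e-12 after 5 iterations
sag = a·(cosh(S/(2a)) − 1) = 45.011886·(cosh(1.596112) − 1) = 70.589761
T_max/T_min = cosh(S/(2a)) = 2.568247

a=45.012 sag=70.590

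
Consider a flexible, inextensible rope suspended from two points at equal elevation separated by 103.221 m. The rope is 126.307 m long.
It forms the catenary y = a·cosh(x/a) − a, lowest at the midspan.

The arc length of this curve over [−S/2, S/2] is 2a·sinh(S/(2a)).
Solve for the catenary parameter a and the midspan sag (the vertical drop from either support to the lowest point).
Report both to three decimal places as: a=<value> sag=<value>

seed: a₀ = √(S³/(24(L−S))) = √(103.221³/(24·23.086)) = 44.552505
iter 1: u=1.158420  f(a)=+1.599e+00  f'(a)=-1.182e+00  a ← 44.552505 − (+1.599e+00/-1.182e+00) = 45.905362
iter 2: u=1.124280  f(a)=+7.574e-02  f'(a)=-1.073e+00  a ← 45.905362 − (+7.574e-02/-1.073e+00) = 45.975972
iter 3: u=1.122554  f(a)=+1.886e-04  f'(a)=-1.067e+00  a ← 45.975972 − (+1.886e-04/-1.067e+00) = 45.976149
iter 4: u=1.122549  f(a)=+1.175e-09  f'(a)=-1.067e+00  a ← 45.976149 − (+1.175e-09/-1.067e+00) = 45.976149
iter 5: u=1.122549  f(a)=+0.000e+00  f'(a)=-1.067e+00  a ← 45.976149 − (+0.000e+00/-1.067e+00) = 45.976149
converged: |Δa| < 1e-12 after 5 iterations
sag = a·(cosh(S/(2a)) − 1) = 45.976149·(cosh(1.122549) − 1) = 32.140244
T_max/T_min = cosh(S/(2a)) = 1.699063

a=45.976 sag=32.140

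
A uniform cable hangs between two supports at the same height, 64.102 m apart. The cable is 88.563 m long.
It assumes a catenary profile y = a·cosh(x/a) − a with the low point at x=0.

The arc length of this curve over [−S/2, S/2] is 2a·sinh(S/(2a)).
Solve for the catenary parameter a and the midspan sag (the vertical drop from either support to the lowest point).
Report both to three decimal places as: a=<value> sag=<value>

seed: a₀ = √(S³/(24(L−S))) = √(64.102³/(24·24.461)) = 21.181887
iter 1: u=1.513132  f(a)=+2.958e+00  f'(a)=-2.884e+00  a ← 21.181887 − (+2.958e+00/-2.884e+00) = 22.207663
iter 2: u=1.443241  f(a)=+2.284e-01  f'(a)=-2.454e+00  a ← 22.207663 − (+2.284e-01/-2.454e+00) = 22.300756
iter 3: u=1.437216  f(a)=+1.615e-03  f'(a)=-2.419e+00  a ← 22.300756 − (+1.615e-03/-2.419e+00) = 22.301424
iter 4: u=1.437173  f(a)=+8.191e-08  f'(a)=-2.419e+00  a ← 22.301424 − (+8.191e-08/-2.419e+00) = 22.301424
iter 5: u=1.437173  f(a)=+1.421e-14  f'(a)=-2.419e+00  a ← 22.301424 − (+1.421e-14/-2.419e+00) = 22.301424
converged: |Δa| < 1e-12 after 5 iterations
sag = a·(cosh(S/(2a)) − 1) = 22.301424·(cosh(1.437173) − 1) = 27.278862
T_max/T_min = cosh(S/(2a)) = 2.223189

a=22.301 sag=27.279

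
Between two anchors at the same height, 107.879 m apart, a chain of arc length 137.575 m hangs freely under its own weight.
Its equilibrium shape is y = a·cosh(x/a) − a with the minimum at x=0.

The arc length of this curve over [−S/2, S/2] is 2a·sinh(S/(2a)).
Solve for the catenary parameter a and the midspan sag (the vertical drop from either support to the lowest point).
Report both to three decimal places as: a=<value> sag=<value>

a=43.605 sag=37.839

seed: a₀ = √(S³/(24(L−S))) = √(107.879³/(24·29.696)) = 41.971140
iter 1: u=1.285157  f(a)=+2.551e+00  f'(a)=-1.663e+00  a ← 41.971140 − (+2.551e+00/-1.663e+00) = 43.505127
iter 2: u=1.239842  f(a)=+1.465e-01  f'(a)=-1.477e+00  a ← 43.505127 − (+1.465e-01/-1.477e+00) = 43.604336
iter 3: u=1.237021  f(a)=+5.486e-04  f'(a)=-1.466e+00  a ← 43.604336 − (+5.486e-04/-1.466e+00) = 43.604710
iter 4: u=1.237011  f(a)=+7.753e-09  f'(a)=-1.466e+00  a ← 43.604710 − (+7.753e-09/-1.466e+00) = 43.604710
iter 5: u=1.237011  f(a)=+2.842e-14  f'(a)=-1.466e+00  a ← 43.604710 − (+2.842e-14/-1.466e+00) = 43.604710
converged: |Δa| < 1e-12 after 5 iterations
sag = a·(cosh(S/(2a)) − 1) = 43.604710·(cosh(1.237011) − 1) = 37.839080
T_max/T_min = cosh(S/(2a)) = 1.867775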